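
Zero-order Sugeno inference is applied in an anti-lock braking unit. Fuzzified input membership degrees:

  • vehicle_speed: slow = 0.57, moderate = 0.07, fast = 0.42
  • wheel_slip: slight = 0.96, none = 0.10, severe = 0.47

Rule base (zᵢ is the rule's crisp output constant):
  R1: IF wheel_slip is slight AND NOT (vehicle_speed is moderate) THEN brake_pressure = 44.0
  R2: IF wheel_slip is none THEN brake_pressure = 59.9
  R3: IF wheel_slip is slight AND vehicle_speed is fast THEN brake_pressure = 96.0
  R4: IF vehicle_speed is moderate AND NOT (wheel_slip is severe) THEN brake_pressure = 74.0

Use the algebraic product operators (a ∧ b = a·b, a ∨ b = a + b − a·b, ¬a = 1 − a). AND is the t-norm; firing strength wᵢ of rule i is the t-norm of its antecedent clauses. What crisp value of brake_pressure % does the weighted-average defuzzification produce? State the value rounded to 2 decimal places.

R1 (z=44.0): slight=0.96, ¬moderate=1−0.07=0.93; AND[a·b] → w = 0.8928
R2 (z=59.9): none=0.10 → w = 0.1000
R3 (z=96.0): slight=0.96, fast=0.42; AND[a·b] → w = 0.4032
R4 (z=74.0): moderate=0.07, ¬severe=1−0.47=0.53; AND[a·b] → w = 0.0371
Weighted average = (0.8928·44.0 + 0.1000·59.9 + 0.4032·96.0 + 0.0371·74.0) / (0.8928 + 0.1000 + 0.4032 + 0.0371)
  = 86.7258 / 1.4331 = 60.52

60.52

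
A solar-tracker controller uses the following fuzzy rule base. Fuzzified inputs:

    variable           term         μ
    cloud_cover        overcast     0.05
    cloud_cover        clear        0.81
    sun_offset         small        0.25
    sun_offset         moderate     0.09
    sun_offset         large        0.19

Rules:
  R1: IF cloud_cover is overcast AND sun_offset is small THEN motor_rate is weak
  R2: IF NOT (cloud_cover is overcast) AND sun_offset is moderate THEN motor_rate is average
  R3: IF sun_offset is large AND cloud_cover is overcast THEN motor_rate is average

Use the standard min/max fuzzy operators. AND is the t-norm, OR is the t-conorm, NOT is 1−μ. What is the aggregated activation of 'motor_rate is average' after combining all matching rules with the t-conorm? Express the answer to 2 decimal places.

0.09

R1: overcast=0.05, small=0.25; AND[min(a, b)] → w = 0.05
R2: ¬overcast=1−0.05=0.95, moderate=0.09; AND[min(a, b)] → w = 0.09
R3: large=0.19, overcast=0.05; AND[min(a, b)] → w = 0.05
Rules with consequent 'average': {R2, R3} → strengths 0.09, 0.05
Aggregate via t-conorm [max(a, b)]: 0.09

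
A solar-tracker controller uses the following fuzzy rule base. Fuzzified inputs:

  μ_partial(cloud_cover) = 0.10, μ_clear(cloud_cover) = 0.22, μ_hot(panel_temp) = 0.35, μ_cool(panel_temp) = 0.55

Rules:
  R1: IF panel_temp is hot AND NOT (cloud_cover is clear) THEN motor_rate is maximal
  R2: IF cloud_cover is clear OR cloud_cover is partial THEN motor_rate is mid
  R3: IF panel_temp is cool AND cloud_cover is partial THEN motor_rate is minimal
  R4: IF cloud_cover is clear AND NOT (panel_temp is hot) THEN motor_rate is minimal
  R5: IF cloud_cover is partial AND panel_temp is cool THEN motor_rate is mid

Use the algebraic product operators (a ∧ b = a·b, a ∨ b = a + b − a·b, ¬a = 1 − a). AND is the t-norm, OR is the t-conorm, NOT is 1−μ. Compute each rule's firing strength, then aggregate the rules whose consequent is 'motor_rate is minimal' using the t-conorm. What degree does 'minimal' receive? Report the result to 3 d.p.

0.190

R1: hot=0.35, ¬clear=1−0.22=0.78; AND[a·b] → w = 0.2730
R2: clear=0.22, partial=0.10; OR[a + b − a·b] → w = 0.2980
R3: cool=0.55, partial=0.10; AND[a·b] → w = 0.0550
R4: clear=0.22, ¬hot=1−0.35=0.65; AND[a·b] → w = 0.1430
R5: partial=0.10, cool=0.55; AND[a·b] → w = 0.0550
Rules with consequent 'minimal': {R3, R4} → strengths 0.0550, 0.1430
Aggregate via t-conorm [a + b − a·b]: 0.1901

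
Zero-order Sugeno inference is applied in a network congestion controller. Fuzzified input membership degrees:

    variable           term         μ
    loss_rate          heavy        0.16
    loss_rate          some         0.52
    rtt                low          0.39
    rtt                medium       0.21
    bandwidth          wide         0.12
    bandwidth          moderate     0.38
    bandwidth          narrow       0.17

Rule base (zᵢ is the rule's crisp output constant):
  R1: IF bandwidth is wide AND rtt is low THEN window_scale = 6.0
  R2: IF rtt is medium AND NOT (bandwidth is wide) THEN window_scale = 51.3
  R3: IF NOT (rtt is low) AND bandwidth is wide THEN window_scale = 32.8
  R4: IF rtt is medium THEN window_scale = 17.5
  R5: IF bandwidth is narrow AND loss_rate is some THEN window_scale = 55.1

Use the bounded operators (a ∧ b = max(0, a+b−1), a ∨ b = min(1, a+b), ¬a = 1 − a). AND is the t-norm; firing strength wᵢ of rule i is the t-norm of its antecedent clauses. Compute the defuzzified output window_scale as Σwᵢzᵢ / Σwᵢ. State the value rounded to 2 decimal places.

R1 (z=6.0): wide=0.12, low=0.39; AND[max(0, a+b−1)] → w = 0.00
R2 (z=51.3): medium=0.21, ¬wide=1−0.12=0.88; AND[max(0, a+b−1)] → w = 0.09
R3 (z=32.8): ¬low=1−0.39=0.61, wide=0.12; AND[max(0, a+b−1)] → w = 0.00
R4 (z=17.5): medium=0.21 → w = 0.21
R5 (z=55.1): narrow=0.17, some=0.52; AND[max(0, a+b−1)] → w = 0.00
Weighted average = (0.00·6.0 + 0.09·51.3 + 0.00·32.8 + 0.21·17.5 + 0.00·55.1) / (0.00 + 0.09 + 0.00 + 0.21 + 0.00)
  = 8.2920 / 0.3000 = 27.64

27.64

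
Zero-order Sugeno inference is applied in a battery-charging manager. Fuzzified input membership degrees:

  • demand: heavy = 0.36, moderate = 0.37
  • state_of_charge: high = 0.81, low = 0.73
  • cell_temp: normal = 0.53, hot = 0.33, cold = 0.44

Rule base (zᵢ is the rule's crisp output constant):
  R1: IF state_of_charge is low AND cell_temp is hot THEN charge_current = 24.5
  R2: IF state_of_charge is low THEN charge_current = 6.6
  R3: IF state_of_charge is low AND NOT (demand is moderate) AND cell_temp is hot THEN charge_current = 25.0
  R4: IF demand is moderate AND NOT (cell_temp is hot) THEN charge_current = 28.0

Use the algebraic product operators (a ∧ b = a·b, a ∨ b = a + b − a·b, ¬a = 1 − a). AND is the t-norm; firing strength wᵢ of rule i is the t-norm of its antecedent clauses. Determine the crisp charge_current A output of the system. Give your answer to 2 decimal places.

15.65

R1 (z=24.5): low=0.73, hot=0.33; AND[a·b] → w = 0.2409
R2 (z=6.6): low=0.73 → w = 0.7300
R3 (z=25.0): low=0.73, ¬moderate=1−0.37=0.63, hot=0.33; AND[a·b] → w = 0.1518
R4 (z=28.0): moderate=0.37, ¬hot=1−0.33=0.67; AND[a·b] → w = 0.2479
Weighted average = (0.2409·24.5 + 0.7300·6.6 + 0.1518·25.0 + 0.2479·28.0) / (0.2409 + 0.7300 + 0.1518 + 0.2479)
  = 21.4554 / 1.3706 = 15.65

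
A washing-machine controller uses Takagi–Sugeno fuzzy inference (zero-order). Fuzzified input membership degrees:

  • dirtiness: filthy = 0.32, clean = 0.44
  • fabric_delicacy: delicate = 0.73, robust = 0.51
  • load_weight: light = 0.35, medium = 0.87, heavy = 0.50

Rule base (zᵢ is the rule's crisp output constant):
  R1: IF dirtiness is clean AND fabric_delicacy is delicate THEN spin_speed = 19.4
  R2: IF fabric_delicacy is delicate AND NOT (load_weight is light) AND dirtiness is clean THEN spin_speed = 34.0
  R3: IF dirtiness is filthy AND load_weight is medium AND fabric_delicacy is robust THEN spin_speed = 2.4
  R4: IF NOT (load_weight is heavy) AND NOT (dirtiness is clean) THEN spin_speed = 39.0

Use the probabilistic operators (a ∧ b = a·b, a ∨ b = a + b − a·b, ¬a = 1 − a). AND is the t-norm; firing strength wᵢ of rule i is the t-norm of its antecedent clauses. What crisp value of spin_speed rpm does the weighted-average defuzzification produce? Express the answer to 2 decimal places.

25.83

R1 (z=19.4): clean=0.44, delicate=0.73; AND[a·b] → w = 0.3212
R2 (z=34.0): delicate=0.73, ¬light=1−0.35=0.65, clean=0.44; AND[a·b] → w = 0.2088
R3 (z=2.4): filthy=0.32, medium=0.87, robust=0.51; AND[a·b] → w = 0.1420
R4 (z=39.0): ¬heavy=1−0.50=0.50, ¬clean=1−0.44=0.56; AND[a·b] → w = 0.2800
Weighted average = (0.3212·19.4 + 0.2088·34.0 + 0.1420·2.4 + 0.2800·39.0) / (0.3212 + 0.2088 + 0.1420 + 0.2800)
  = 24.5906 / 0.9520 = 25.83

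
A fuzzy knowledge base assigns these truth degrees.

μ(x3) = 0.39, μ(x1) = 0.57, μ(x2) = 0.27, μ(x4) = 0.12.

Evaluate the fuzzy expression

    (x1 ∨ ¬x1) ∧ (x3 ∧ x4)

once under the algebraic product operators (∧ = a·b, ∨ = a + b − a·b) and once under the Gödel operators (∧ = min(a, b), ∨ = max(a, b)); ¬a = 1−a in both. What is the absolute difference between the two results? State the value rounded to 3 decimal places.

0.085

Under algebraic product:
  ¬x1 = 1 − 0.5700 = 0.4300
  x1 ∨ ¬x1 = a + b − a·b on (0.5700, 0.4300) = 0.7549
  x3 ∧ x4 = a·b on (0.3900, 0.1200) = 0.0468
  (x1 ∨ ¬x1) ∧ (x3 ∧ x4) = a·b on (0.7549, 0.0468) = 0.0353
  → value = 0.0353
Under Gödel:
  ¬x1 = 1 − 0.57 = 0.43
  x1 ∨ ¬x1 = max(a, b) on (0.57, 0.43) = 0.57
  x3 ∧ x4 = min(a, b) on (0.39, 0.12) = 0.12
  (x1 ∨ ¬x1) ∧ (x3 ∧ x4) = min(a, b) on (0.57, 0.12) = 0.12
  → value = 0.1200
|0.0353 − 0.1200| = 0.085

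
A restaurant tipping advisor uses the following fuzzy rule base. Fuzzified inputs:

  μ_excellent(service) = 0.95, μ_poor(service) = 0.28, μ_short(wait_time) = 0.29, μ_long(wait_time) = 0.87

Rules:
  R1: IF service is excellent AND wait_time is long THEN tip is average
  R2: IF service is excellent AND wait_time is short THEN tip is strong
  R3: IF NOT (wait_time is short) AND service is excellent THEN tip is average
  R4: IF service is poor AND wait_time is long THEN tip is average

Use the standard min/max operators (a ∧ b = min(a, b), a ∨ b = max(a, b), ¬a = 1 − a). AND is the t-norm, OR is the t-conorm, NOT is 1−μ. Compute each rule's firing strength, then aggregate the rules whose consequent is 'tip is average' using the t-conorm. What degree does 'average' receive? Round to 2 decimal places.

R1: excellent=0.95, long=0.87; AND[min(a, b)] → w = 0.87
R2: excellent=0.95, short=0.29; AND[min(a, b)] → w = 0.29
R3: ¬short=1−0.29=0.71, excellent=0.95; AND[min(a, b)] → w = 0.71
R4: poor=0.28, long=0.87; AND[min(a, b)] → w = 0.28
Rules with consequent 'average': {R1, R3, R4} → strengths 0.87, 0.71, 0.28
Aggregate via t-conorm [max(a, b)]: 0.87

0.87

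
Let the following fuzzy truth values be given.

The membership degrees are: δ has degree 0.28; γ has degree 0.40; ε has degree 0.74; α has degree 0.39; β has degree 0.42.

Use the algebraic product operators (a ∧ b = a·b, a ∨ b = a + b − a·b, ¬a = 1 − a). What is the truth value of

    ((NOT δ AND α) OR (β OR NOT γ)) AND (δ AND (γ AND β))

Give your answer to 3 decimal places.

NOT δ = 1 − 0.2800 = 0.7200
NOT δ AND α = a·b on (0.7200, 0.3900) = 0.2808
NOT γ = 1 − 0.4000 = 0.6000
β OR NOT γ = a + b − a·b on (0.4200, 0.6000) = 0.7680
(NOT δ AND α) OR (β OR NOT γ) = a + b − a·b on (0.2808, 0.7680) = 0.8331
γ AND β = a·b on (0.4000, 0.4200) = 0.1680
δ AND (γ AND β) = a·b on (0.2800, 0.1680) = 0.0470
((NOT δ AND α) OR (β OR NOT γ)) AND (δ AND (γ AND β)) = a·b on (0.8331, 0.0470) = 0.0392

0.039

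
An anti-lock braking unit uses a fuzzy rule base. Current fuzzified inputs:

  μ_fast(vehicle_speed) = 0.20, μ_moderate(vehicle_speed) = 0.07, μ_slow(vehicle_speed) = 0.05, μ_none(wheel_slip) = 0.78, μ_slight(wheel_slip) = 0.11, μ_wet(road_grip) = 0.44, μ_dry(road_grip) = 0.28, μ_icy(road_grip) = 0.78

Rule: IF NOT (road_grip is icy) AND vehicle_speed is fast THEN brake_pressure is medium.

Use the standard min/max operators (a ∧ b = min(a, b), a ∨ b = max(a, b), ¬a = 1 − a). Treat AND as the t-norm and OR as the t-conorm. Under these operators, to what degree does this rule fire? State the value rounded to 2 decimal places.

0.20

firing strength: ¬icy=1−0.78=0.22, fast=0.20; AND[min(a, b)] → w = 0.20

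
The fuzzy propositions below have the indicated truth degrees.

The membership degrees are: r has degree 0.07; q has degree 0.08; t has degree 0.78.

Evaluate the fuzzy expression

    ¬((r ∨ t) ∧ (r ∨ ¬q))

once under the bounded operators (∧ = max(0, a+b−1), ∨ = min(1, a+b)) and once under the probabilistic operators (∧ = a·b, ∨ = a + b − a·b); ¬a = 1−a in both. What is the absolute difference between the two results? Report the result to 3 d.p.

0.104

Under bounded:
  r ∨ t = min(1, a+b) on (0.07, 0.78) = 0.85
  ¬q = 1 − 0.08 = 0.92
  r ∨ ¬q = min(1, a+b) on (0.07, 0.92) = 0.99
  (r ∨ t) ∧ (r ∨ ¬q) = max(0, a+b−1) on (0.85, 0.99) = 0.84
  ¬((r ∨ t) ∧ (r ∨ ¬q)) = 1 − 0.84 = 0.16
  → value = 0.1600
Under probabilistic:
  r ∨ t = a + b − a·b on (0.0700, 0.7800) = 0.7954
  ¬q = 1 − 0.0800 = 0.9200
  r ∨ ¬q = a + b − a·b on (0.0700, 0.9200) = 0.9256
  (r ∨ t) ∧ (r ∨ ¬q) = a·b on (0.7954, 0.9256) = 0.7362
  ¬((r ∨ t) ∧ (r ∨ ¬q)) = 1 − 0.7362 = 0.2638
  → value = 0.2638
|0.1600 − 0.2638| = 0.104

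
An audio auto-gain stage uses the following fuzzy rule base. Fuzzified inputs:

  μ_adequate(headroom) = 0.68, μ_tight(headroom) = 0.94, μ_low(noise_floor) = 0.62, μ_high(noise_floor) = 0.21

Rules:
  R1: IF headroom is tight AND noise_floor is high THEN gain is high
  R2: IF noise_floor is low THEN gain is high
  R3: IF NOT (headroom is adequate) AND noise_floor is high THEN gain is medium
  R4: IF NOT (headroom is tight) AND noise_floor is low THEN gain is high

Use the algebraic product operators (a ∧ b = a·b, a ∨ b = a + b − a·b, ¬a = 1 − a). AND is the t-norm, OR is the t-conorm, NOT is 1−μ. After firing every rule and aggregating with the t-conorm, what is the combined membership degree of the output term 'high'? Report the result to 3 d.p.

R1: tight=0.94, high=0.21; AND[a·b] → w = 0.1974
R2: low=0.62 → w = 0.6200
R3: ¬adequate=1−0.68=0.32, high=0.21; AND[a·b] → w = 0.0672
R4: ¬tight=1−0.94=0.06, low=0.62; AND[a·b] → w = 0.0372
Rules with consequent 'high': {R1, R2, R4} → strengths 0.1974, 0.6200, 0.0372
Aggregate via t-conorm [a + b − a·b]: 0.7064

0.706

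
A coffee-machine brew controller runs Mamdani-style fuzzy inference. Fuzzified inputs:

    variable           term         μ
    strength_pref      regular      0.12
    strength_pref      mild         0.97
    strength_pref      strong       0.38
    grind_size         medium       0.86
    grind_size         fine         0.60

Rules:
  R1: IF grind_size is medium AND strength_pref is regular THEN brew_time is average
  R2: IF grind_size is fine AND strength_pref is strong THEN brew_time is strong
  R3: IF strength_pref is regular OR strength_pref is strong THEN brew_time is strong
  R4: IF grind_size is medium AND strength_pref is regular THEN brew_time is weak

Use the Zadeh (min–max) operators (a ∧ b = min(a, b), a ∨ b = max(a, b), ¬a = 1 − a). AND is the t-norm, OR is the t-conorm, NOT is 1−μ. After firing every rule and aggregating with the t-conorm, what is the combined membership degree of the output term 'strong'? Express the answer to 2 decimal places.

0.38

R1: medium=0.86, regular=0.12; AND[min(a, b)] → w = 0.12
R2: fine=0.60, strong=0.38; AND[min(a, b)] → w = 0.38
R3: regular=0.12, strong=0.38; OR[max(a, b)] → w = 0.38
R4: medium=0.86, regular=0.12; AND[min(a, b)] → w = 0.12
Rules with consequent 'strong': {R2, R3} → strengths 0.38, 0.38
Aggregate via t-conorm [max(a, b)]: 0.38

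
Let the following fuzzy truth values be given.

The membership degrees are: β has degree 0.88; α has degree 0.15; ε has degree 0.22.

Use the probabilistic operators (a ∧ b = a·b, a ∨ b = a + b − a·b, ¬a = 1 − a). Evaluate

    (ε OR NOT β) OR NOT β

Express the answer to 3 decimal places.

NOT β = 1 − 0.8800 = 0.1200
ε OR NOT β = a + b − a·b on (0.2200, 0.1200) = 0.3136
NOT β = 1 − 0.8800 = 0.1200
(ε OR NOT β) OR NOT β = a + b − a·b on (0.3136, 0.1200) = 0.3960

0.396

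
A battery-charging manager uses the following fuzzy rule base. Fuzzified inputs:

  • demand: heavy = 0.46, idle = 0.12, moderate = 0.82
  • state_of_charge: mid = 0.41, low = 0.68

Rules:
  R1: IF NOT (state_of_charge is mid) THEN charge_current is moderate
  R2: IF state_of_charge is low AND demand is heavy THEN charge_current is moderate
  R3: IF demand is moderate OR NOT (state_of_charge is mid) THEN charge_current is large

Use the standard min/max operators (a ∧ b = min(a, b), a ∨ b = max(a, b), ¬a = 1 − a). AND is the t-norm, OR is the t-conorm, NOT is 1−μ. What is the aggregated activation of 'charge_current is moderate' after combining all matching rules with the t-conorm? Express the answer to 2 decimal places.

R1: ¬mid=1−0.41=0.59 → w = 0.59
R2: low=0.68, heavy=0.46; AND[min(a, b)] → w = 0.46
R3: moderate=0.82, ¬mid=1−0.41=0.59; OR[max(a, b)] → w = 0.82
Rules with consequent 'moderate': {R1, R2} → strengths 0.59, 0.46
Aggregate via t-conorm [max(a, b)]: 0.59

0.59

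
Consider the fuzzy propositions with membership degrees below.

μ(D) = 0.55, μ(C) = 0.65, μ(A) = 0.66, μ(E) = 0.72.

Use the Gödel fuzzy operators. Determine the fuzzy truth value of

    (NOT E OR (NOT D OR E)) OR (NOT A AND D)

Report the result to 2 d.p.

NOT E = 1 − 0.72 = 0.28
NOT D = 1 − 0.55 = 0.45
NOT D OR E = max(a, b) on (0.45, 0.72) = 0.72
NOT E OR (NOT D OR E) = max(a, b) on (0.28, 0.72) = 0.72
NOT A = 1 − 0.66 = 0.34
NOT A AND D = min(a, b) on (0.34, 0.55) = 0.34
(NOT E OR (NOT D OR E)) OR (NOT A AND D) = max(a, b) on (0.72, 0.34) = 0.72

0.72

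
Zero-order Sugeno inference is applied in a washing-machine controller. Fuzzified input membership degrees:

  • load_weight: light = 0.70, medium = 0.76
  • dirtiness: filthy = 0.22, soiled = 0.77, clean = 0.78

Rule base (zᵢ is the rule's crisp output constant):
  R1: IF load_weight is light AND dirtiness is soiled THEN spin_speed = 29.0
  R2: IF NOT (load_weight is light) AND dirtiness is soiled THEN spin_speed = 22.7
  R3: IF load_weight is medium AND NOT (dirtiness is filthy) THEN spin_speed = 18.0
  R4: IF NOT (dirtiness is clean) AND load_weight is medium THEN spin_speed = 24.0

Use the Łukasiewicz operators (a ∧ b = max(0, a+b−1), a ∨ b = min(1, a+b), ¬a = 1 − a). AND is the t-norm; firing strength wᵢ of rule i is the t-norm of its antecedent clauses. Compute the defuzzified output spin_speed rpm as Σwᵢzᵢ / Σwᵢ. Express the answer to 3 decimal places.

R1 (z=29.0): light=0.70, soiled=0.77; AND[max(0, a+b−1)] → w = 0.47
R2 (z=22.7): ¬light=1−0.70=0.30, soiled=0.77; AND[max(0, a+b−1)] → w = 0.07
R3 (z=18.0): medium=0.76, ¬filthy=1−0.22=0.78; AND[max(0, a+b−1)] → w = 0.54
R4 (z=24.0): ¬clean=1−0.78=0.22, medium=0.76; AND[max(0, a+b−1)] → w = 0.00
Weighted average = (0.47·29.0 + 0.07·22.7 + 0.54·18.0 + 0.00·24.0) / (0.47 + 0.07 + 0.54 + 0.00)
  = 24.9390 / 1.0800 = 23.092

23.092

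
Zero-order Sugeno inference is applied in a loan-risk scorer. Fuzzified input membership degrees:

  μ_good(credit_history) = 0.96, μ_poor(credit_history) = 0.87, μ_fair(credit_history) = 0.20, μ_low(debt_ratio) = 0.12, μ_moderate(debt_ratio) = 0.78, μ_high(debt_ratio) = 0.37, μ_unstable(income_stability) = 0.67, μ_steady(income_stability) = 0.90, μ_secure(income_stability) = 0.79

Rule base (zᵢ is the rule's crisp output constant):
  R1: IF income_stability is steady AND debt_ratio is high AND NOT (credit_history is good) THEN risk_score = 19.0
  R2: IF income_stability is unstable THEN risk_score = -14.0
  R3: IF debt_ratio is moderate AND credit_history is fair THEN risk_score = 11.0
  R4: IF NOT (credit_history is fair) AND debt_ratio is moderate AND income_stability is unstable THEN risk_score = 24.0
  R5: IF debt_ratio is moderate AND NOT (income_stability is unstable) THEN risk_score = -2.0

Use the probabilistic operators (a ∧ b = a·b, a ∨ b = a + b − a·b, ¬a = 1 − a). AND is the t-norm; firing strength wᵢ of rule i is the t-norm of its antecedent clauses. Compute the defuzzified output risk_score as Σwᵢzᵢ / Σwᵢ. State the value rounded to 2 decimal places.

1.39

R1 (z=19.0): steady=0.90, high=0.37, ¬good=1−0.96=0.04; AND[a·b] → w = 0.0133
R2 (z=-14.0): unstable=0.67 → w = 0.6700
R3 (z=11.0): moderate=0.78, fair=0.20; AND[a·b] → w = 0.1560
R4 (z=24.0): ¬fair=1−0.20=0.80, moderate=0.78, unstable=0.67; AND[a·b] → w = 0.4181
R5 (z=-2.0): moderate=0.78, ¬unstable=1−0.67=0.33; AND[a·b] → w = 0.2574
Weighted average = (0.0133·19.0 + 0.6700·-14.0 + 0.1560·11.0 + 0.4181·24.0 + 0.2574·-2.0) / (0.0133 + 0.6700 + 0.1560 + 0.4181 + 0.2574)
  = 2.1082 / 1.5148 = 1.39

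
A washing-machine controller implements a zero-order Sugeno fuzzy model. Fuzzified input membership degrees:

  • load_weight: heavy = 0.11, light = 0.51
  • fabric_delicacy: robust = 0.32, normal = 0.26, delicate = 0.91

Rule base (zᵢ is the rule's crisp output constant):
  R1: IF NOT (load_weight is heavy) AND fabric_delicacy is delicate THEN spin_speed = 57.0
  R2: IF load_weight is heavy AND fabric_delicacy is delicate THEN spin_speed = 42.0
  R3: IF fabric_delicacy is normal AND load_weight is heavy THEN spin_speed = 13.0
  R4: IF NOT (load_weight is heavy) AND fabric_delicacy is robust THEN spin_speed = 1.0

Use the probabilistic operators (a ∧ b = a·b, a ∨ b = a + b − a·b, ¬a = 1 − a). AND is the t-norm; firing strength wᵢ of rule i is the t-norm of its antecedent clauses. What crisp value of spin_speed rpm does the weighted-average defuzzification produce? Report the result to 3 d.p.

41.708

R1 (z=57.0): ¬heavy=1−0.11=0.89, delicate=0.91; AND[a·b] → w = 0.8099
R2 (z=42.0): heavy=0.11, delicate=0.91; AND[a·b] → w = 0.1001
R3 (z=13.0): normal=0.26, heavy=0.11; AND[a·b] → w = 0.0286
R4 (z=1.0): ¬heavy=1−0.11=0.89, robust=0.32; AND[a·b] → w = 0.2848
Weighted average = (0.8099·57.0 + 0.1001·42.0 + 0.0286·13.0 + 0.2848·1.0) / (0.8099 + 0.1001 + 0.0286 + 0.2848)
  = 51.0251 / 1.2234 = 41.708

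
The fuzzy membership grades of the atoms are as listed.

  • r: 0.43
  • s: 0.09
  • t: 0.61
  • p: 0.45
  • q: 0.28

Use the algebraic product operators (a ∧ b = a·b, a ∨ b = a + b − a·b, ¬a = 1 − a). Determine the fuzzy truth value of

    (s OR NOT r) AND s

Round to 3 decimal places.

NOT r = 1 − 0.4300 = 0.5700
s OR NOT r = a + b − a·b on (0.0900, 0.5700) = 0.6087
(s OR NOT r) AND s = a·b on (0.6087, 0.0900) = 0.0548

0.055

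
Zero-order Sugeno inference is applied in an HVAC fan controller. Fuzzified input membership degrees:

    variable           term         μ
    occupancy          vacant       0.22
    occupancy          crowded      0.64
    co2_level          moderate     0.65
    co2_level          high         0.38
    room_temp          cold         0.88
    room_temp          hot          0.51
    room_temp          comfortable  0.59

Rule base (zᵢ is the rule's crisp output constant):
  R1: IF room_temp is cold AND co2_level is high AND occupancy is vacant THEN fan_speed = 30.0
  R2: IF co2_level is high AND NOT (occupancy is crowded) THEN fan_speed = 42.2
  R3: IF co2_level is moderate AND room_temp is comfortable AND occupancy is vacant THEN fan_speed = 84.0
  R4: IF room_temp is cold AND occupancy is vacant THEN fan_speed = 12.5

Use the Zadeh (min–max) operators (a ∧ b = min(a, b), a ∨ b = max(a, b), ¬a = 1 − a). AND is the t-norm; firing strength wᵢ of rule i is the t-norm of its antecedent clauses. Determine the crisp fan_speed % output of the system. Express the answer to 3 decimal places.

R1 (z=30.0): cold=0.88, high=0.38, vacant=0.22; AND[min(a, b)] → w = 0.22
R2 (z=42.2): high=0.38, ¬crowded=1−0.64=0.36; AND[min(a, b)] → w = 0.36
R3 (z=84.0): moderate=0.65, comfortable=0.59, vacant=0.22; AND[min(a, b)] → w = 0.22
R4 (z=12.5): cold=0.88, vacant=0.22; AND[min(a, b)] → w = 0.22
Weighted average = (0.22·30.0 + 0.36·42.2 + 0.22·84.0 + 0.22·12.5) / (0.22 + 0.36 + 0.22 + 0.22)
  = 43.0220 / 1.0200 = 42.178

42.178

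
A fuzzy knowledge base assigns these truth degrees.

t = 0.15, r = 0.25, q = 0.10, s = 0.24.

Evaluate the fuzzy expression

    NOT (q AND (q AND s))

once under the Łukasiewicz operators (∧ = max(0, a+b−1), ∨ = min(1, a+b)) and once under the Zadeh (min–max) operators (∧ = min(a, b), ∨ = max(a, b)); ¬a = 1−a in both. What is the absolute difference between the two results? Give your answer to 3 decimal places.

0.100

Under Łukasiewicz:
  q AND s = max(0, a+b−1) on (0.10, 0.24) = 0.00
  q AND (q AND s) = max(0, a+b−1) on (0.10, 0.00) = 0.00
  NOT (q AND (q AND s)) = 1 − 0.00 = 1.00
  → value = 1.0000
Under Zadeh (min–max):
  q AND s = min(a, b) on (0.10, 0.24) = 0.10
  q AND (q AND s) = min(a, b) on (0.10, 0.10) = 0.10
  NOT (q AND (q AND s)) = 1 − 0.10 = 0.90
  → value = 0.9000
|1.0000 − 0.9000| = 0.100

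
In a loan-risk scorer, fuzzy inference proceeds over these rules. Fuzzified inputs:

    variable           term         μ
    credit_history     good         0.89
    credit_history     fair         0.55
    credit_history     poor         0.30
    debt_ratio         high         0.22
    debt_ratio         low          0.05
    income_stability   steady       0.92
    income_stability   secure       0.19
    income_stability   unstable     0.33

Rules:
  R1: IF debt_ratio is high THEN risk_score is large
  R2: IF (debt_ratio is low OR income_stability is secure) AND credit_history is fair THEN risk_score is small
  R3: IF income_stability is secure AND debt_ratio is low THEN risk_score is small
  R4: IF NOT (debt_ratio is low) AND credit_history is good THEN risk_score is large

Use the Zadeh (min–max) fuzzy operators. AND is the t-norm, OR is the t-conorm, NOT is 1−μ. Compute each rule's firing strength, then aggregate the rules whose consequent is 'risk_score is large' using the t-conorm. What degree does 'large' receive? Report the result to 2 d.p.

0.89

R1: high=0.22 → w = 0.22
R2: (low=0.05 OR secure=0.19) = 0.19; AND[min(a, b)] with fair=0.55 → w = 0.19
R3: secure=0.19, low=0.05; AND[min(a, b)] → w = 0.05
R4: ¬low=1−0.05=0.95, good=0.89; AND[min(a, b)] → w = 0.89
Rules with consequent 'large': {R1, R4} → strengths 0.22, 0.89
Aggregate via t-conorm [max(a, b)]: 0.89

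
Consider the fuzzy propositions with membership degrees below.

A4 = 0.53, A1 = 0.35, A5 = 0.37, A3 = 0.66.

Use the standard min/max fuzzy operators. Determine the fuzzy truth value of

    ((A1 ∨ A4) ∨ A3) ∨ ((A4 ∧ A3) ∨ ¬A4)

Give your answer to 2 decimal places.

A1 ∨ A4 = max(a, b) on (0.35, 0.53) = 0.53
(A1 ∨ A4) ∨ A3 = max(a, b) on (0.53, 0.66) = 0.66
A4 ∧ A3 = min(a, b) on (0.53, 0.66) = 0.53
¬A4 = 1 − 0.53 = 0.47
(A4 ∧ A3) ∨ ¬A4 = max(a, b) on (0.53, 0.47) = 0.53
((A1 ∨ A4) ∨ A3) ∨ ((A4 ∧ A3) ∨ ¬A4) = max(a, b) on (0.66, 0.53) = 0.66

0.66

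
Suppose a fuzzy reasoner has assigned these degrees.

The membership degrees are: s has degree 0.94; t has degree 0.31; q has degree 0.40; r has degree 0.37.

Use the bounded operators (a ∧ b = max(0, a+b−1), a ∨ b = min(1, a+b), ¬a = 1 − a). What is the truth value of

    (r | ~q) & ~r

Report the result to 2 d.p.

~q = 1 − 0.40 = 0.60
r | ~q = min(1, a+b) on (0.37, 0.60) = 0.97
~r = 1 − 0.37 = 0.63
(r | ~q) & ~r = max(0, a+b−1) on (0.97, 0.63) = 0.60

0.60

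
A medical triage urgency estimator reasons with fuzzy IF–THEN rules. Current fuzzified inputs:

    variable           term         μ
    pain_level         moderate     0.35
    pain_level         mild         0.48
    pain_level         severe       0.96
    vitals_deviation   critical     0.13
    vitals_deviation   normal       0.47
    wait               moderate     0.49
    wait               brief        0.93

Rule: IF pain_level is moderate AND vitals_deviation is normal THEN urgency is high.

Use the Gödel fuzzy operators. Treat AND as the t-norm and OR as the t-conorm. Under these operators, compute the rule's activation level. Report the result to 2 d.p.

0.35

firing strength: moderate=0.35, normal=0.47; AND[min(a, b)] → w = 0.35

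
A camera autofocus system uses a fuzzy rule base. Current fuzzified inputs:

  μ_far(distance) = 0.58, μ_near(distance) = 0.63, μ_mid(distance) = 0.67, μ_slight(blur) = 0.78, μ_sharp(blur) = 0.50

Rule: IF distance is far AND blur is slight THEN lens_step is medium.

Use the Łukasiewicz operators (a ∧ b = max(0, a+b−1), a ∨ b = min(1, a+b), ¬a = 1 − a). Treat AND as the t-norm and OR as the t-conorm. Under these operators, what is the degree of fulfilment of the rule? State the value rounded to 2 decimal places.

firing strength: far=0.58, slight=0.78; AND[max(0, a+b−1)] → w = 0.36

0.36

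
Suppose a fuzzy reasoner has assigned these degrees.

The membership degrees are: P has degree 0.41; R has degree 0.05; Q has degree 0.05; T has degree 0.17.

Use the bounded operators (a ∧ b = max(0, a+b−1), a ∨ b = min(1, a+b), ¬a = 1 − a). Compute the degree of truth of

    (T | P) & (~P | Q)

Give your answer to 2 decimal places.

T | P = min(1, a+b) on (0.17, 0.41) = 0.58
~P = 1 − 0.41 = 0.59
~P | Q = min(1, a+b) on (0.59, 0.05) = 0.64
(T | P) & (~P | Q) = max(0, a+b−1) on (0.58, 0.64) = 0.22

0.22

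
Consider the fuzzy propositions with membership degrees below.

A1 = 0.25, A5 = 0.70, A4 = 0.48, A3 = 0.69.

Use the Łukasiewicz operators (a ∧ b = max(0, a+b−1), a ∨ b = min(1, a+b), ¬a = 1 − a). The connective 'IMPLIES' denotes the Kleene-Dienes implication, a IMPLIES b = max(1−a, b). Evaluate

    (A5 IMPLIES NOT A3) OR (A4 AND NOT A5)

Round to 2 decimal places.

NOT A3 = 1 − 0.69 = 0.31
A5 IMPLIES NOT A3  [Kleene-Dienes: max(1−a, b)] with a=0.70, b=0.31 → 0.31
NOT A5 = 1 − 0.70 = 0.30
A4 AND NOT A5 = max(0, a+b−1) on (0.48, 0.30) = 0.00
(A5 IMPLIES NOT A3) OR (A4 AND NOT A5) = min(1, a+b) on (0.31, 0.00) = 0.31

0.31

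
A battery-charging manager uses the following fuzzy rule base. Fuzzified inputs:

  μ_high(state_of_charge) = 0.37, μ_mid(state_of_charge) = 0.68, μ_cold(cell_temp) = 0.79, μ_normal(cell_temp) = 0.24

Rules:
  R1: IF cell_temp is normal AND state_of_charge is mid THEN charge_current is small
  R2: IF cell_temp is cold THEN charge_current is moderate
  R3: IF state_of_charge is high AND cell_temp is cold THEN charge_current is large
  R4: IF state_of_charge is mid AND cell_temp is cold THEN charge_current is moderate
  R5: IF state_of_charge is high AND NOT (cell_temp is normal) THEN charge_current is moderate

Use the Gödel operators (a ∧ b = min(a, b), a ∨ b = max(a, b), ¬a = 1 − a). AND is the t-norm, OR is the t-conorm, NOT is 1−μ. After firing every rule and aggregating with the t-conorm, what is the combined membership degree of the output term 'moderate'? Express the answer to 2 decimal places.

R1: normal=0.24, mid=0.68; AND[min(a, b)] → w = 0.24
R2: cold=0.79 → w = 0.79
R3: high=0.37, cold=0.79; AND[min(a, b)] → w = 0.37
R4: mid=0.68, cold=0.79; AND[min(a, b)] → w = 0.68
R5: high=0.37, ¬normal=1−0.24=0.76; AND[min(a, b)] → w = 0.37
Rules with consequent 'moderate': {R2, R4, R5} → strengths 0.79, 0.68, 0.37
Aggregate via t-conorm [max(a, b)]: 0.79

0.79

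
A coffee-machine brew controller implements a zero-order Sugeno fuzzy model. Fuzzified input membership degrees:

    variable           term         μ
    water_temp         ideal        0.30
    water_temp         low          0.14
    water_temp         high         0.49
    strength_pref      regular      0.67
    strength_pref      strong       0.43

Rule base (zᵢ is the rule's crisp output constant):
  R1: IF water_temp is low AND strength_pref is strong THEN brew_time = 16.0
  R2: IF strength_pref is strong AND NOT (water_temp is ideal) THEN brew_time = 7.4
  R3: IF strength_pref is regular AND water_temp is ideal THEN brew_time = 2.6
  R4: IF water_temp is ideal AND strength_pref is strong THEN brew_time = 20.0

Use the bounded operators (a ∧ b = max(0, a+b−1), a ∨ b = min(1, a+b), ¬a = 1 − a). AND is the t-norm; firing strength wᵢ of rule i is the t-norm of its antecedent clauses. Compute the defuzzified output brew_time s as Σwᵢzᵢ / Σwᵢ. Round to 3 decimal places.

7.400

R1 (z=16.0): low=0.14, strong=0.43; AND[max(0, a+b−1)] → w = 0.00
R2 (z=7.4): strong=0.43, ¬ideal=1−0.30=0.70; AND[max(0, a+b−1)] → w = 0.13
R3 (z=2.6): regular=0.67, ideal=0.30; AND[max(0, a+b−1)] → w = 0.00
R4 (z=20.0): ideal=0.30, strong=0.43; AND[max(0, a+b−1)] → w = 0.00
Weighted average = (0.00·16.0 + 0.13·7.4 + 0.00·2.6 + 0.00·20.0) / (0.00 + 0.13 + 0.00 + 0.00)
  = 0.9620 / 0.1300 = 7.400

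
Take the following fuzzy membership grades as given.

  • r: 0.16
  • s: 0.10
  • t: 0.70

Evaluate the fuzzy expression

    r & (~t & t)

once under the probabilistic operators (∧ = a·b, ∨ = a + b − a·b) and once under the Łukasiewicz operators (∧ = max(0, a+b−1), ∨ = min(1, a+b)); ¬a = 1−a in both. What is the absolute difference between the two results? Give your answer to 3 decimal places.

Under probabilistic:
  ~t = 1 − 0.7000 = 0.3000
  ~t & t = a·b on (0.3000, 0.7000) = 0.2100
  r & (~t & t) = a·b on (0.1600, 0.2100) = 0.0336
  → value = 0.0336
Under Łukasiewicz:
  ~t = 1 − 0.70 = 0.30
  ~t & t = max(0, a+b−1) on (0.30, 0.70) = 0.00
  r & (~t & t) = max(0, a+b−1) on (0.16, 0.00) = 0.00
  → value = 0.0000
|0.0336 − 0.0000| = 0.034

0.034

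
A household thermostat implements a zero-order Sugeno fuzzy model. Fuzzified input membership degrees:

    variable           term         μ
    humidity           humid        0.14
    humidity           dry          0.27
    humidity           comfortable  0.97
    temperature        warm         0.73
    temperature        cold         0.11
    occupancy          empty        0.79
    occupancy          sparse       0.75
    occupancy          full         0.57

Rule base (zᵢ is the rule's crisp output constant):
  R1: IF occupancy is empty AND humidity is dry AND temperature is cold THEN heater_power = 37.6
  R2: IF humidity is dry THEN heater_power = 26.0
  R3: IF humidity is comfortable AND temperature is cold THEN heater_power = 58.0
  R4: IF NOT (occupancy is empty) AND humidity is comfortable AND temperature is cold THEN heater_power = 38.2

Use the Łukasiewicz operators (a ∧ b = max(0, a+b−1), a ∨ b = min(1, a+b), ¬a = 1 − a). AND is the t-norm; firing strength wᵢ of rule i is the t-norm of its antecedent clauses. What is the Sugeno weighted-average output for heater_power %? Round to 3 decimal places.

33.314

R1 (z=37.6): empty=0.79, dry=0.27, cold=0.11; AND[max(0, a+b−1)] → w = 0.00
R2 (z=26.0): dry=0.27 → w = 0.27
R3 (z=58.0): comfortable=0.97, cold=0.11; AND[max(0, a+b−1)] → w = 0.08
R4 (z=38.2): ¬empty=1−0.79=0.21, comfortable=0.97, cold=0.11; AND[max(0, a+b−1)] → w = 0.00
Weighted average = (0.00·37.6 + 0.27·26.0 + 0.08·58.0 + 0.00·38.2) / (0.00 + 0.27 + 0.08 + 0.00)
  = 11.6600 / 0.3500 = 33.314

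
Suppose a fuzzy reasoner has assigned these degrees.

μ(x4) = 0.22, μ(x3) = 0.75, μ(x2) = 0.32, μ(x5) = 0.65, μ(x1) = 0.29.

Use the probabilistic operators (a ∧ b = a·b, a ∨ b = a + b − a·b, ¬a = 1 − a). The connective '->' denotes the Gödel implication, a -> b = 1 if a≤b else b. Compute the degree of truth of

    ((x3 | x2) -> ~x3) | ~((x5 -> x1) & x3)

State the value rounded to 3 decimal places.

0.837

x3 | x2 = a + b − a·b on (0.7500, 0.3200) = 0.8300
~x3 = 1 − 0.7500 = 0.2500
(x3 | x2) -> ~x3  [Gödel: 1 if a≤b else b] with a=0.8300, b=0.2500 → 0.2500
x5 -> x1  [Gödel: 1 if a≤b else b] with a=0.6500, b=0.2900 → 0.2900
(x5 -> x1) & x3 = a·b on (0.2900, 0.7500) = 0.2175
~((x5 -> x1) & x3) = 1 − 0.2175 = 0.7825
((x3 | x2) -> ~x3) | ~((x5 -> x1) & x3) = a + b − a·b on (0.2500, 0.7825) = 0.8369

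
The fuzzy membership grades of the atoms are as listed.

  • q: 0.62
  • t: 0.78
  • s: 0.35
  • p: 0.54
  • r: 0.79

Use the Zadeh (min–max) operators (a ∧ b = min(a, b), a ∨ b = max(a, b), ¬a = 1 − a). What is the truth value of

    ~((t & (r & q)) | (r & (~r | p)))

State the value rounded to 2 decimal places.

r & q = min(a, b) on (0.79, 0.62) = 0.62
t & (r & q) = min(a, b) on (0.78, 0.62) = 0.62
~r = 1 − 0.79 = 0.21
~r | p = max(a, b) on (0.21, 0.54) = 0.54
r & (~r | p) = min(a, b) on (0.79, 0.54) = 0.54
(t & (r & q)) | (r & (~r | p)) = max(a, b) on (0.62, 0.54) = 0.62
~((t & (r & q)) | (r & (~r | p))) = 1 − 0.62 = 0.38

0.38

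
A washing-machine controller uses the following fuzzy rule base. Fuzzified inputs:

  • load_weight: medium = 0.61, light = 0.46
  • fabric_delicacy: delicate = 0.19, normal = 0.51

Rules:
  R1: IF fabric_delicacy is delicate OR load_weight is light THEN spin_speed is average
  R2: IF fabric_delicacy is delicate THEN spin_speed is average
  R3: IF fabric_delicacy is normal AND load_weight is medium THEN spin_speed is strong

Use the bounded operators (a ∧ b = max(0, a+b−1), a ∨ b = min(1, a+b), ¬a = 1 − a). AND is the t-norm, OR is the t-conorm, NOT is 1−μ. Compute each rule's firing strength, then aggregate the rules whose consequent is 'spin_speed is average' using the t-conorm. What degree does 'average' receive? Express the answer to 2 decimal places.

0.84

R1: delicate=0.19, light=0.46; OR[min(1, a+b)] → w = 0.65
R2: delicate=0.19 → w = 0.19
R3: normal=0.51, medium=0.61; AND[max(0, a+b−1)] → w = 0.12
Rules with consequent 'average': {R1, R2} → strengths 0.65, 0.19
Aggregate via t-conorm [min(1, a+b)]: 0.84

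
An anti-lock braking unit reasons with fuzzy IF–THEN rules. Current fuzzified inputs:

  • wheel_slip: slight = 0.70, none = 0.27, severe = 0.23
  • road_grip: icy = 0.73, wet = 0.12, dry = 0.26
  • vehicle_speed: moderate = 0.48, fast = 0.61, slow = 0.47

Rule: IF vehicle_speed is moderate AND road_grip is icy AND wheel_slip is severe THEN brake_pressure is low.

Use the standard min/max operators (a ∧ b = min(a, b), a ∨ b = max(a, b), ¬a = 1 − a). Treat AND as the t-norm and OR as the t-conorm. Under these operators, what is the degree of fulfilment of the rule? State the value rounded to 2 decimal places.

firing strength: moderate=0.48, icy=0.73, severe=0.23; AND[min(a, b)] → w = 0.23

0.23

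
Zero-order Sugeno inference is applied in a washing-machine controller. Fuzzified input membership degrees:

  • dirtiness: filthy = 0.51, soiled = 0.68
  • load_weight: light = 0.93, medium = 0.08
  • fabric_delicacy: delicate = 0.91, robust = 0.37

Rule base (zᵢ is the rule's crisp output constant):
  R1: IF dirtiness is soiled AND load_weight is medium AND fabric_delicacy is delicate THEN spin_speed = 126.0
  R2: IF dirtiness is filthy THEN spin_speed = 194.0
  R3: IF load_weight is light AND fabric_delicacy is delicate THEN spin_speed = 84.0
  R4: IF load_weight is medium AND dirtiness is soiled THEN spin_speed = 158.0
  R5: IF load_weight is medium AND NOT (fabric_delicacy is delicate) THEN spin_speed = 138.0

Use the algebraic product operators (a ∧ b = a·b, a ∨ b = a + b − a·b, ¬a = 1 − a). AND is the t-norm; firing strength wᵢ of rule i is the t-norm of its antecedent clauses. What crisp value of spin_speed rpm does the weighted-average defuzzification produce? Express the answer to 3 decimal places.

R1 (z=126.0): soiled=0.68, medium=0.08, delicate=0.91; AND[a·b] → w = 0.0495
R2 (z=194.0): filthy=0.51 → w = 0.5100
R3 (z=84.0): light=0.93, delicate=0.91; AND[a·b] → w = 0.8463
R4 (z=158.0): medium=0.08, soiled=0.68; AND[a·b] → w = 0.0544
R5 (z=138.0): medium=0.08, ¬delicate=1−0.91=0.09; AND[a·b] → w = 0.0072
Weighted average = (0.0495·126.0 + 0.5100·194.0 + 0.8463·84.0 + 0.0544·158.0 + 0.0072·138.0) / (0.0495 + 0.5100 + 0.8463 + 0.0544 + 0.0072)
  = 185.8555 / 1.4674 = 126.656

126.656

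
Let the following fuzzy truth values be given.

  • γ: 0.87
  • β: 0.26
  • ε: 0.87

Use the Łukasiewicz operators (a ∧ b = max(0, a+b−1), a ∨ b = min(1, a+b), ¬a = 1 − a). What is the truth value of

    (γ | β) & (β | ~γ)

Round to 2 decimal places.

γ | β = min(1, a+b) on (0.87, 0.26) = 1.00
~γ = 1 − 0.87 = 0.13
β | ~γ = min(1, a+b) on (0.26, 0.13) = 0.39
(γ | β) & (β | ~γ) = max(0, a+b−1) on (1.00, 0.39) = 0.39

0.39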